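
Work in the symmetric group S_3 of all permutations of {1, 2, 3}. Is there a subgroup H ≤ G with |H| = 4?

No

4 does not divide |G| = 6, so by Lagrange no subgroup of order 4 exists.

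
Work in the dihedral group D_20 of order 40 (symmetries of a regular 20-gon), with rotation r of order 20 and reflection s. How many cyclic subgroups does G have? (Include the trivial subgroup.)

A cyclic subgroup of order d is generated by each of its φ(d) elements of order d, so the cyclic subgroups of order d number (#elements of order d)/φ(d).
Cyclic subgroups by order — order 1: 1; order 2: 21; order 4: 1; order 5: 1; order 10: 1; order 20: 1.
Total: 26.

26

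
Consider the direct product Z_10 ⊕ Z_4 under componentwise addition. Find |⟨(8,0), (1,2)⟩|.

10

|⟨(8,0)⟩| = 5 and |⟨(1,2)⟩| = 10, so |H| is a multiple of lcm(5, 10) = 10 and divides |G| = 40.
Closing under the operation: H = {(0,0), (1,2), (2,0), (3,2), (4,0), (5,2), (6,0), (7,2), (8,0), (9,2)}, so |H| = 10.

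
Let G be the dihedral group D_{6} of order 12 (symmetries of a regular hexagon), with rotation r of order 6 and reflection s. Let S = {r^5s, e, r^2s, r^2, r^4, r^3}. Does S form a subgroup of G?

Closure fails: r^4 · r^2s = s ∉ S. So S is not a subgroup.

No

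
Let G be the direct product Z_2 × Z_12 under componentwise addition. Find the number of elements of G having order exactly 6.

An element (a,b) has order lcm(ord(a), ord(b)); count pairs with lcm equal to 6.
Enumerating gives 6 such elements.

6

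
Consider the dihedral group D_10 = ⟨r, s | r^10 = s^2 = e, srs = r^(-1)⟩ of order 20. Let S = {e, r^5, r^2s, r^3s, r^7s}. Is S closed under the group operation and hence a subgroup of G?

Closure fails: r^5 · r^3s = r^8s ∉ S. So S is not a subgroup.

No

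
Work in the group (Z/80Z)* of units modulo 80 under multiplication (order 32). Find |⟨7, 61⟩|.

16

|⟨7⟩| = 4 and |⟨61⟩| = 4, so |H| is a multiple of lcm(4, 4) = 4 and divides |G| = 32.
Closing under the operation: H = {1, 3, 7, 9, 21, 23, 27, 29, 41, 43, 47, 49, 61, 63, 67, 69}, so |H| = 16.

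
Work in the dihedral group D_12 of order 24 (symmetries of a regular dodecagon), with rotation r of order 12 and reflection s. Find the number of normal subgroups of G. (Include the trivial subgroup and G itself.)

9

G has 34 subgroups. Checking conjugation-invariance by order — order 1: 1/1 normal; order 2: 1/13 normal; order 3: 1/1 normal; order 4: 1/7 normal; order 6: 1/5 normal; order 8: 0/3 normal; order 12: 3/3 normal; order 24: 1/1 normal.
Total normal subgroups: 9.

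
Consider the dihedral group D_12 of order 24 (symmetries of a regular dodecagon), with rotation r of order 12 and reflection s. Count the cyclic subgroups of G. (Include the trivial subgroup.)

18

A cyclic subgroup of order d is generated by each of its φ(d) elements of order d, so the cyclic subgroups of order d number (#elements of order d)/φ(d).
Cyclic subgroups by order — order 1: 1; order 2: 13; order 3: 1; order 4: 1; order 6: 1; order 12: 1.
Total: 18.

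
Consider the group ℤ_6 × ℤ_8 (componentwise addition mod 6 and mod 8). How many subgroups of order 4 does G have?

3

|G| = 48 and 4 | 48, so subgroups of order 4 are possible by Lagrange.
The subgroups of order 4 are: {(0,0), (0,2), (0,4), (0,6)}; {(0,0), (0,4), (3,0), (3,4)}; {(0,0), (0,4), (3,2), (3,6)}.
So G has 3 subgroups of order 4.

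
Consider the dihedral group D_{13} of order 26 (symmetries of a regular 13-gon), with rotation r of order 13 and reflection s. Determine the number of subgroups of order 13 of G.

1

|G| = 26 and 13 | 26, so subgroups of order 13 are possible by Lagrange.
The subgroups of order 13 are: {e, r, r^2, r^3, r^4, r^5, r^6, r^7, r^8, r^9, r^10, r^11, r^12}.
So G has 1 subgroup of order 13.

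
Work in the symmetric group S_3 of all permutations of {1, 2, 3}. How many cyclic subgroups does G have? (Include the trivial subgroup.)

Each element a generates a cyclic subgroup ⟨a⟩; distinct elements may generate the same one (a cyclic group of order d has φ(d) generators).
Cyclic subgroups by order — order 1: 1; order 2: 3; order 3: 1.
Total: 5.

5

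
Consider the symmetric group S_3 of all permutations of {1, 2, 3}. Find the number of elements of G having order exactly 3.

2

The elements of order 3 are: (1 2 3), (1 3 2).
That's 2.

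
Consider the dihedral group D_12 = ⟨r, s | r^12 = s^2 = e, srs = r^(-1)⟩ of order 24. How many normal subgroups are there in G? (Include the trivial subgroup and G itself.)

G has 34 subgroups. Checking conjugation-invariance by order — order 1: 1/1 normal; order 2: 1/13 normal; order 3: 1/1 normal; order 4: 1/7 normal; order 6: 1/5 normal; order 8: 0/3 normal; order 12: 3/3 normal; order 24: 1/1 normal.
Total normal subgroups: 9.

9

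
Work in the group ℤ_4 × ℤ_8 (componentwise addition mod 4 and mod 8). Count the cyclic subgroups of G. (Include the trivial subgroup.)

Each element a generates a cyclic subgroup ⟨a⟩; distinct elements may generate the same one (a cyclic group of order d has φ(d) generators).
Cyclic subgroups by order — order 1: 1; order 2: 3; order 4: 6; order 8: 4.
Total: 14.

14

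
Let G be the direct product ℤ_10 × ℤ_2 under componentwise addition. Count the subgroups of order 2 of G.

3

|G| = 20 and 2 | 20, so subgroups of order 2 are possible by Lagrange.
The subgroups of order 2 are: {(0,0), (0,1)}; {(0,0), (5,0)}; {(0,0), (5,1)}.
So G has 3 subgroups of order 2.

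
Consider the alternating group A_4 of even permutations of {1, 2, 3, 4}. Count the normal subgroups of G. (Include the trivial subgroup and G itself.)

G has 10 subgroups. Checking conjugation-invariance by order — order 1: 1/1 normal; order 2: 0/3 normal; order 3: 0/4 normal; order 4: 1/1 normal; order 12: 1/1 normal.
Total normal subgroups: 3.

3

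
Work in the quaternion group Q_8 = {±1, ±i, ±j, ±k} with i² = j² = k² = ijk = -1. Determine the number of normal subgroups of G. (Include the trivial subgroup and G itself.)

6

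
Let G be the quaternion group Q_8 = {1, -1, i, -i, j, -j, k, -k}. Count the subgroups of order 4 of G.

3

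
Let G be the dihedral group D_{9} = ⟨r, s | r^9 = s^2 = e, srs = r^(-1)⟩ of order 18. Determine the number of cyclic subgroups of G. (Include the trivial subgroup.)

A cyclic subgroup of order d is generated by each of its φ(d) elements of order d, so the cyclic subgroups of order d number (#elements of order d)/φ(d).
Cyclic subgroups by order — order 1: 1; order 2: 9; order 3: 1; order 9: 1.
Total: 12.

12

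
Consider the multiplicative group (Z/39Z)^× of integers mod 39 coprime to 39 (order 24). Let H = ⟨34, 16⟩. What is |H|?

12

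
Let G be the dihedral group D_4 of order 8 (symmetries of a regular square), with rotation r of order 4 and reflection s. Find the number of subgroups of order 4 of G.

3

|G| = 8 and 4 | 8, so subgroups of order 4 are possible by Lagrange.
The subgroups of order 4 are: {e, r, r^2, r^3}; {e, r^2, s, r^2s}; {e, r^2, rs, r^3s}.
So G has 3 subgroups of order 4.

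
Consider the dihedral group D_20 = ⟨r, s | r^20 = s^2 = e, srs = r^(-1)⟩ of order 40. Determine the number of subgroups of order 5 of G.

1

|G| = 40 and 5 | 40, so subgroups of order 5 are possible by Lagrange.
The subgroups of order 5 are: {e, r^4, r^8, r^12, r^16}.
So G has 1 subgroup of order 5.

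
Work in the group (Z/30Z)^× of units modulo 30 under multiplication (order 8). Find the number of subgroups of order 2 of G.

3

|G| = 8 and 2 | 8, so subgroups of order 2 are possible by Lagrange.
The subgroups of order 2 are: {1, 11}; {1, 19}; {1, 29}.
So G has 3 subgroups of order 2.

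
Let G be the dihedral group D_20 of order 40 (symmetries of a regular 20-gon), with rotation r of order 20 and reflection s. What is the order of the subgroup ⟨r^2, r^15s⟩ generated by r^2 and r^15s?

|⟨r^2⟩| = 10 and |⟨r^15s⟩| = 2, so |H| is a multiple of lcm(10, 2) = 10 and divides |G| = 40.
Closing under the operation: H = {e, r^2, r^4, r^6, r^8, r^10, r^12, r^14, r^16, r^18, rs, r^3s, r^5s, r^7s, r^9s, r^11s, r^13s, r^15s, r^17s, r^19s}, so |H| = 20.

20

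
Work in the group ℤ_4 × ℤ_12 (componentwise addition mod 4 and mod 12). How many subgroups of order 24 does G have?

|G| = 48 and 24 | 48, so subgroups of order 24 are possible by Lagrange.
The subgroups of order 24 are: {(0,0), (0,1), (0,2), (0,3), (0,4), (0,5), (0,6), (0,7), (0,8), (0,9), (0,10), (0,11), (2,0), (2,1), (2,2), (2,3), (2,4), (2,5), (2,6), (2,7), (2,8), (2,9), (2,10), (2,11)}; {(0,0), (0,2), (0,4), (0,6), (0,8), (0,10), (1,0), (1,2), (1,4), (1,6), (1,8), (1,10), (2,0), (2,2), (2,4), (2,6), (2,8), (2,10), (3,0), (3,2), (3,4), (3,6), (3,8), (3,10)}; {(0,0), (0,2), (0,4), (0,6), (0,8), (0,10), (1,1), (1,3), (1,5), (1,7), (1,9), (1,11), (2,0), (2,2), (2,4), (2,6), (2,8), (2,10), (3,1), (3,3), (3,5), (3,7), (3,9), (3,11)}.
So G has 3 subgroups of order 24.

3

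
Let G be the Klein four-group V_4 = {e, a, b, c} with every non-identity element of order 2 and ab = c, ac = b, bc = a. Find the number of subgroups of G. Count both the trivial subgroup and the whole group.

5

|G| = 4, so by Lagrange every subgroup order divides 4. Divisors: 1, 2, 4.
Subgroups by order — order 1: 1; order 2: 3; order 4: 1.
Total: 1 + 3 + 1 = 5.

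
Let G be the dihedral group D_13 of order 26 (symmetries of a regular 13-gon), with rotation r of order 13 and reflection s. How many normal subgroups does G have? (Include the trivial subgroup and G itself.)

G has 16 subgroups. Checking conjugation-invariance by order — order 1: 1/1 normal; order 2: 0/13 normal; order 13: 1/1 normal; order 26: 1/1 normal.
Total normal subgroups: 3.

3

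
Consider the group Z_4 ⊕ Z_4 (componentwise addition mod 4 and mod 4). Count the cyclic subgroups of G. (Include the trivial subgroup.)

Group the elements of G by the cyclic subgroup they generate; each cyclic subgroup of order d accounts for φ(d) elements.
Cyclic subgroups by order — order 1: 1; order 2: 3; order 4: 6.
Total: 10.

10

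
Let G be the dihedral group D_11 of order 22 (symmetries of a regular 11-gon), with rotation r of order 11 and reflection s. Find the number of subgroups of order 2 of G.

|G| = 22 and 2 | 22, so subgroups of order 2 are possible by Lagrange.
The subgroups of order 2 are: {e, r^10s}; {e, r^2s}; {e, r^3s}; {e, r^4s}; … (11 in all).
So G has 11 subgroups of order 2.

11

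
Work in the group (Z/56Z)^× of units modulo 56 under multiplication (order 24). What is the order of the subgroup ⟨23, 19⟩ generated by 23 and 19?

12

|⟨23⟩| = 6 and |⟨19⟩| = 6, so |H| is a multiple of lcm(6, 6) = 6 and divides |G| = 24.
Closing under the operation: H = {1, 3, 5, 9, 13, 15, 19, 23, 25, 27, 39, 45}, so |H| = 12.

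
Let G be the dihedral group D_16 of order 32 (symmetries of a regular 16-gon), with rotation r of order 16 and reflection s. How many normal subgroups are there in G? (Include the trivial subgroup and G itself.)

8

G has 36 subgroups. Checking conjugation-invariance by order — order 1: 1/1 normal; order 2: 1/17 normal; order 4: 1/9 normal; order 8: 1/5 normal; order 16: 3/3 normal; order 32: 1/1 normal.
Total normal subgroups: 8.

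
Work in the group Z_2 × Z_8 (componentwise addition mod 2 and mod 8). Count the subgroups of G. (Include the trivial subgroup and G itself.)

11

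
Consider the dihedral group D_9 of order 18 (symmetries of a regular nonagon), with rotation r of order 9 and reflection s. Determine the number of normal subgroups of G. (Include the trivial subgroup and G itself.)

4

G has 16 subgroups. Checking conjugation-invariance by order — order 1: 1/1 normal; order 2: 0/9 normal; order 3: 1/1 normal; order 6: 0/3 normal; order 9: 1/1 normal; order 18: 1/1 normal.
Total normal subgroups: 4.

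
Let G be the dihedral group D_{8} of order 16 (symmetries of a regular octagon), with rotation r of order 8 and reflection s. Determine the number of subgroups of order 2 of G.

|G| = 16 and 2 | 16, so subgroups of order 2 are possible by Lagrange.
The subgroups of order 2 are: {e, r^2s}; {e, r^3s}; {e, r^4}; {e, r^4s}; … (9 in all).
So G has 9 subgroups of order 2.

9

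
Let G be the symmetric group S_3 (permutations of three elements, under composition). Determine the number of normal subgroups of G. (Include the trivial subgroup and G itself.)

3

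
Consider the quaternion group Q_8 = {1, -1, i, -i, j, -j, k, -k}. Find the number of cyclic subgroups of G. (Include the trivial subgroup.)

5

Each element a generates a cyclic subgroup ⟨a⟩; distinct elements may generate the same one (a cyclic group of order d has φ(d) generators).
Cyclic subgroups by order — order 1: 1; order 2: 1; order 4: 3.
Total: 5.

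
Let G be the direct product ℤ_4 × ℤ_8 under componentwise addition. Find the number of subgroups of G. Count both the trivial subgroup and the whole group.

|G| = 32, so by Lagrange every subgroup order divides 32. Divisors: 1, 2, 4, 8, 16, 32.
Subgroups by order — order 1: 1; order 2: 3; order 4: 7; order 8: 7; order 16: 3; order 32: 1.
Total: 1 + 3 + 7 + 7 + 3 + 1 = 22.

22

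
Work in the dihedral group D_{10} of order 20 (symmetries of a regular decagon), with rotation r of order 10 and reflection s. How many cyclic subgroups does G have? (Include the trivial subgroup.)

A cyclic subgroup of order d is generated by each of its φ(d) elements of order d, so the cyclic subgroups of order d number (#elements of order d)/φ(d).
Cyclic subgroups by order — order 1: 1; order 2: 11; order 5: 1; order 10: 1.
Total: 14.

14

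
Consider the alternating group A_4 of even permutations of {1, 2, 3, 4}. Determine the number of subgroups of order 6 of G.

0

|G| = 12 and 6 | 12, so subgroups of order 6 are possible by Lagrange.
Checking all subgroups of G, none has order 6.
So G has 0 subgroups of order 6.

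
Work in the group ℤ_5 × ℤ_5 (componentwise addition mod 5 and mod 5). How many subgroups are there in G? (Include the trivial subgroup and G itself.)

|G| = 25, so by Lagrange every subgroup order divides 25. Divisors: 1, 5, 25.
Subgroups by order — order 1: 1; order 5: 6; order 25: 1.
Total: 1 + 6 + 1 = 8.

8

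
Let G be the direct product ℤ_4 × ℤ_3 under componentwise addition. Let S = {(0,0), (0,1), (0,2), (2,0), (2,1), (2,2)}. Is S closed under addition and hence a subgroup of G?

|S| = 6 divides |G| = 12, consistent with Lagrange.
S contains the identity, every element's inverse is in S, and S is closed under +: it is a subgroup.
In fact S = ⟨(2,2)⟩.

Yes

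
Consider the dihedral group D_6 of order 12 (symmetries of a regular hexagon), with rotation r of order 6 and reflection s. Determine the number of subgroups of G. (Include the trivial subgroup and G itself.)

|G| = 12, so by Lagrange every subgroup order divides 12. Divisors: 1, 2, 3, 4, 6, 12.
Subgroups by order — order 1: 1; order 2: 7; order 3: 1; order 4: 3; order 6: 3; order 12: 1.
Total: 1 + 7 + 1 + 3 + 3 + 1 = 16.

16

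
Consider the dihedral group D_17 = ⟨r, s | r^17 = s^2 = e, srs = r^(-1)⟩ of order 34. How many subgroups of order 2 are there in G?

17

|G| = 34 and 2 | 34, so subgroups of order 2 are possible by Lagrange.
The subgroups of order 2 are: {e, r^10s}; {e, r^11s}; {e, r^12s}; {e, r^13s}; … (17 in all).
So G has 17 subgroups of order 2.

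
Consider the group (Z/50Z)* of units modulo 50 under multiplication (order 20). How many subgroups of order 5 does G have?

1

|G| = 20 and 5 | 20, so subgroups of order 5 are possible by Lagrange.
The subgroups of order 5 are: {1, 11, 21, 31, 41}.
So G has 1 subgroup of order 5.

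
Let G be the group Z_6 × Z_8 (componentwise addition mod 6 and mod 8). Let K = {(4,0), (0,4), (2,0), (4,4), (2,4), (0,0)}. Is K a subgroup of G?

Yes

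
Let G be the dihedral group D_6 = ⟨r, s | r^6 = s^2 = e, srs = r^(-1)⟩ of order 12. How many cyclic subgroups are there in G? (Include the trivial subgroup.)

10

Each element a generates a cyclic subgroup ⟨a⟩; distinct elements may generate the same one (a cyclic group of order d has φ(d) generators).
Cyclic subgroups by order — order 1: 1; order 2: 7; order 3: 1; order 6: 1.
Total: 10.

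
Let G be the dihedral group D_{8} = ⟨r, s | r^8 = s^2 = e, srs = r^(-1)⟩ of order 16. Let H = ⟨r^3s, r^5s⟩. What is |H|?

|⟨r^3s⟩| = 2 and |⟨r^5s⟩| = 2, so |H| is a multiple of lcm(2, 2) = 2 and divides |G| = 16.
Closing under the operation: H = {e, r^2, r^4, r^6, rs, r^3s, r^5s, r^7s}, so |H| = 8.

8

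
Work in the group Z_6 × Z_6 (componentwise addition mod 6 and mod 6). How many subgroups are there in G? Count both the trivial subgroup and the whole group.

30

|G| = 36, so by Lagrange every subgroup order divides 36. Divisors: 1, 2, 3, 4, 6, 9, 12, 18, 36.
Subgroups by order — order 1: 1; order 2: 3; order 3: 4; order 4: 1; order 6: 12; order 9: 1; order 12: 4; order 18: 3; order 36: 1.
Total: 1 + 3 + 4 + 1 + 12 + 1 + 4 + 3 + 1 = 30.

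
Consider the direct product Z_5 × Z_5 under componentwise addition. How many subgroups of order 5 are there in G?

6

|G| = 25 and 5 | 25, so subgroups of order 5 are possible by Lagrange.
The subgroups of order 5 are: {(0,0), (0,1), (0,2), (0,3), (0,4)}; {(0,0), (1,0), (2,0), (3,0), (4,0)}; {(0,0), (1,1), (2,2), (3,3), (4,4)}; {(0,0), (1,2), (2,4), (3,1), (4,3)}; … (6 in all).
So G has 6 subgroups of order 5.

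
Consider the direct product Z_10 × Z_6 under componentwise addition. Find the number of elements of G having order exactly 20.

An element (a,b) has order lcm(ord(a), ord(b)); count pairs with lcm equal to 20.
Enumerating gives 0 such elements.

0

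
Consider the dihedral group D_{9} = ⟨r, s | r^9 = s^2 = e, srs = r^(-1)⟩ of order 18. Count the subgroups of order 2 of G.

9

|G| = 18 and 2 | 18, so subgroups of order 2 are possible by Lagrange.
The subgroups of order 2 are: {e, r^2s}; {e, r^3s}; {e, r^4s}; {e, r^5s}; … (9 in all).
So G has 9 subgroups of order 2.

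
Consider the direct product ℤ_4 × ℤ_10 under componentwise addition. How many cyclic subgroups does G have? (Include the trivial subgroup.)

Each element a generates a cyclic subgroup ⟨a⟩; distinct elements may generate the same one (a cyclic group of order d has φ(d) generators).
Cyclic subgroups by order — order 1: 1; order 2: 3; order 4: 2; order 5: 1; order 10: 3; order 20: 2.
Total: 12.

12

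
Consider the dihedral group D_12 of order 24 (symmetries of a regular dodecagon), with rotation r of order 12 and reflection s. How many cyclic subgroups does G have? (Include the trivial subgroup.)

18

A cyclic subgroup of order d is generated by each of its φ(d) elements of order d, so the cyclic subgroups of order d number (#elements of order d)/φ(d).
Cyclic subgroups by order — order 1: 1; order 2: 13; order 3: 1; order 4: 1; order 6: 1; order 12: 1.
Total: 18.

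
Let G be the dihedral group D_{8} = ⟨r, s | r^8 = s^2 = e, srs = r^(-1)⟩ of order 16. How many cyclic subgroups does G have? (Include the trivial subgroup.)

A cyclic subgroup of order d is generated by each of its φ(d) elements of order d, so the cyclic subgroups of order d number (#elements of order d)/φ(d).
Cyclic subgroups by order — order 1: 1; order 2: 9; order 4: 1; order 8: 1.
Total: 12.

12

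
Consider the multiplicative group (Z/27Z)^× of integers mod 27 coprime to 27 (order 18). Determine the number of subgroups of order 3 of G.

1

|G| = 18 and 3 | 18, so subgroups of order 3 are possible by Lagrange.
The subgroups of order 3 are: {1, 10, 19}.
So G has 1 subgroup of order 3.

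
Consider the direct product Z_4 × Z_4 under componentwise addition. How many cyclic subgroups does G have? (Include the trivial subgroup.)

A cyclic subgroup of order d is generated by each of its φ(d) elements of order d, so the cyclic subgroups of order d number (#elements of order d)/φ(d).
Cyclic subgroups by order — order 1: 1; order 2: 3; order 4: 6.
Total: 10.

10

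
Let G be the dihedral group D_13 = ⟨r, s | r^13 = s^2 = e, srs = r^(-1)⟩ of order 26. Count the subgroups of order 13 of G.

1

|G| = 26 and 13 | 26, so subgroups of order 13 are possible by Lagrange.
The subgroups of order 13 are: {e, r, r^2, r^3, r^4, r^5, r^6, r^7, r^8, r^9, r^10, r^11, r^12}.
So G has 1 subgroup of order 13.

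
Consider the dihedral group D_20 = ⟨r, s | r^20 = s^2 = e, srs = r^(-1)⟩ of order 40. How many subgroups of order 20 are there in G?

3

|G| = 40 and 20 | 40, so subgroups of order 20 are possible by Lagrange.
The subgroups of order 20 are: {e, r, r^2, r^3, r^4, r^5, r^6, r^7, r^8, r^9, r^10, r^11, r^12, r^13, r^14, r^15, r^16, r^17, r^18, r^19}; {e, r^2, r^4, r^6, r^8, r^10, r^12, r^14, r^16, r^18, s, r^2s, r^4s, r^6s, r^8s, r^10s, r^12s, r^14s, r^16s, r^18s}; {e, r^2, r^4, r^6, r^8, r^10, r^12, r^14, r^16, r^18, rs, r^3s, r^5s, r^7s, r^9s, r^11s, r^13s, r^15s, r^17s, r^19s}.
So G has 3 subgroups of order 20.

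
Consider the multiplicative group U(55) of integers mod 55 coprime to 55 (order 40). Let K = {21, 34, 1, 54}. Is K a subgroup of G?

|K| = 4 divides |G| = 40, consistent with Lagrange.
K contains the identity, every element's inverse is in K, and K is closed under ·: it is a subgroup.

Yes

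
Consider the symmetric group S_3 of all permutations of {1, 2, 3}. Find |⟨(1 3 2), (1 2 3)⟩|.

|⟨(1 3 2)⟩| = 3 and |⟨(1 2 3)⟩| = 3, so |H| is a multiple of lcm(3, 3) = 3 and divides |G| = 6.
Closing under the operation: H = {e, (1 2 3), (1 3 2)}, so |H| = 3.

3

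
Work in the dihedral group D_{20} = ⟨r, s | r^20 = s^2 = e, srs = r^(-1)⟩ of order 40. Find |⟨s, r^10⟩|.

4

|⟨s⟩| = 2 and |⟨r^10⟩| = 2, so |H| is a multiple of lcm(2, 2) = 2 and divides |G| = 40.
Closing under the operation: H = {e, r^10, s, r^10s}, so |H| = 4.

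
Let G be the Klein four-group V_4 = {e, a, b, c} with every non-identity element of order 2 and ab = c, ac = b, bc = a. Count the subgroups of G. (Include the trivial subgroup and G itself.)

|G| = 4, so by Lagrange every subgroup order divides 4. Divisors: 1, 2, 4.
Subgroups by order — order 1: 1; order 2: 3; order 4: 1.
Total: 1 + 3 + 1 = 5.

5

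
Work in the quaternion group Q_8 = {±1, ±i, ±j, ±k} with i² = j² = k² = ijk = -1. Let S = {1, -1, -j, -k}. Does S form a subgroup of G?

No

-k ∈ S but its inverse k ∉ S, so S is not a subgroup.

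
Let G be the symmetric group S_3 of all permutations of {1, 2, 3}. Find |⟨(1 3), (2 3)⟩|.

6

|⟨(1 3)⟩| = 2 and |⟨(2 3)⟩| = 2, so |H| is a multiple of lcm(2, 2) = 2 and divides |G| = 6.
Closing {(1 3), (2 3)} under the group operation gives all of G, so |H| = 6.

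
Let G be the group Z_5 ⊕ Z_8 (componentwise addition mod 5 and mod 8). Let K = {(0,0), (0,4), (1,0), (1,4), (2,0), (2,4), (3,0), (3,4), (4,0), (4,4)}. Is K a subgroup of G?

|K| = 10 divides |G| = 40, consistent with Lagrange.
K contains the identity, every element's inverse is in K, and K is closed under +: it is a subgroup.
In fact K = ⟨(4,4)⟩.

Yes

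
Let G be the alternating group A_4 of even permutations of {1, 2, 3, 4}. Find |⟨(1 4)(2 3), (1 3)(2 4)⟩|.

4

|⟨(1 4)(2 3)⟩| = 2 and |⟨(1 3)(2 4)⟩| = 2, so |H| is a multiple of lcm(2, 2) = 2 and divides |G| = 12.
Closing under the operation: H = {e, (1 2)(3 4), (1 3)(2 4), (1 4)(2 3)}, so |H| = 4.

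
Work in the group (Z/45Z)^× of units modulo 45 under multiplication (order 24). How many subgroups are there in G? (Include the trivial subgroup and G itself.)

16

|G| = 24, so by Lagrange every subgroup order divides 24. Divisors: 1, 2, 3, 4, 6, 8, 12, 24.
Subgroups by order — order 1: 1; order 2: 3; order 3: 1; order 4: 3; order 6: 3; order 8: 1; order 12: 3; order 24: 1.
Total: 1 + 3 + 1 + 3 + 3 + 1 + 3 + 1 = 16.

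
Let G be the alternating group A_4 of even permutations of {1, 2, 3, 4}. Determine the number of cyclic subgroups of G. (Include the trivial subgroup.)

8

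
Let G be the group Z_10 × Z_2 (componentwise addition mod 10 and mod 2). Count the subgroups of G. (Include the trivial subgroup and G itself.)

10

|G| = 20, so by Lagrange every subgroup order divides 20. Divisors: 1, 2, 4, 5, 10, 20.
Subgroups by order — order 1: 1; order 2: 3; order 4: 1; order 5: 1; order 10: 3; order 20: 1.
Total: 1 + 3 + 1 + 1 + 3 + 1 = 10.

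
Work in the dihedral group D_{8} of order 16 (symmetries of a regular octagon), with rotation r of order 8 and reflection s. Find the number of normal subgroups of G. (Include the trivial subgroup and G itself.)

G has 19 subgroups. Checking conjugation-invariance by order — order 1: 1/1 normal; order 2: 1/9 normal; order 4: 1/5 normal; order 8: 3/3 normal; order 16: 1/1 normal.
Total normal subgroups: 7.

7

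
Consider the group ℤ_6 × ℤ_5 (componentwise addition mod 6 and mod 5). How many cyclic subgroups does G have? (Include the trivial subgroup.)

8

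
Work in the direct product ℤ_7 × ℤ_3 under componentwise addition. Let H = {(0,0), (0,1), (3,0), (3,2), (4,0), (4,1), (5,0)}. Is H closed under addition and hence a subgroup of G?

(0,1) ∈ H but its inverse (0,2) ∉ H, so H is not a subgroup.

No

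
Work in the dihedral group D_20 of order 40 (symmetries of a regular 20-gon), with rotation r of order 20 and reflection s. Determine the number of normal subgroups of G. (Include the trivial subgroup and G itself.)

9

G has 48 subgroups. Checking conjugation-invariance by order — order 1: 1/1 normal; order 2: 1/21 normal; order 4: 1/11 normal; order 5: 1/1 normal; order 8: 0/5 normal; order 10: 1/5 normal; order 20: 3/3 normal; order 40: 1/1 normal.
Total normal subgroups: 9.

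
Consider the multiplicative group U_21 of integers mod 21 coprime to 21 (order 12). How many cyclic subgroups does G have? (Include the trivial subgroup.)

A cyclic subgroup of order d is generated by each of its φ(d) elements of order d, so the cyclic subgroups of order d number (#elements of order d)/φ(d).
Cyclic subgroups by order — order 1: 1; order 2: 3; order 3: 1; order 6: 3.
Total: 8.

8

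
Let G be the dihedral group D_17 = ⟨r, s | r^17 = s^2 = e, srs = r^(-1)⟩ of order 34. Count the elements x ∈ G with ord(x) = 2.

Enumerating element orders in G gives 17 elements of order 2.

17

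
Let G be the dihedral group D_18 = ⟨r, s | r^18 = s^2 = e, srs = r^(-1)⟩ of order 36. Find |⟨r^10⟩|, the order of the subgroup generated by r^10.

9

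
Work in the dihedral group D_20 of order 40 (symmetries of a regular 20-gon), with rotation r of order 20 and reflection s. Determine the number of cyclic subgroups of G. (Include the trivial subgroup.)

Group the elements of G by the cyclic subgroup they generate; each cyclic subgroup of order d accounts for φ(d) elements.
Cyclic subgroups by order — order 1: 1; order 2: 21; order 4: 1; order 5: 1; order 10: 1; order 20: 1.
Total: 26.

26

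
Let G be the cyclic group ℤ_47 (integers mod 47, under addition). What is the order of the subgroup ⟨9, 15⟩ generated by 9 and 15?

|⟨9⟩| = 47 and |⟨15⟩| = 47, so |H| is a multiple of lcm(47, 47) = 47 and divides |G| = 47.
Closing {9, 15} under the group operation gives all of G, so |H| = 47.

47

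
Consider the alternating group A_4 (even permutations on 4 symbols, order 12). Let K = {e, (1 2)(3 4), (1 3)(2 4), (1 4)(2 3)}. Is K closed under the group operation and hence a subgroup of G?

Yes

|K| = 4 divides |G| = 12, consistent with Lagrange.
K contains the identity, every element's inverse is in K, and K is closed under ∘: it is a subgroup.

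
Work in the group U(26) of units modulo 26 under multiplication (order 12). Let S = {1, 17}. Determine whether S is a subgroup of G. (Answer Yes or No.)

17 ∈ S but its inverse 23 ∉ S, so S is not a subgroup.

No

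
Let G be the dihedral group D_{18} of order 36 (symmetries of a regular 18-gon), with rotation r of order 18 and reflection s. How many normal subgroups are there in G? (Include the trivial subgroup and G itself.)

G has 45 subgroups. Checking conjugation-invariance by order — order 1: 1/1 normal; order 2: 1/19 normal; order 3: 1/1 normal; order 4: 0/9 normal; order 6: 1/7 normal; order 9: 1/1 normal; order 12: 0/3 normal; order 18: 3/3 normal; order 36: 1/1 normal.
Total normal subgroups: 9.

9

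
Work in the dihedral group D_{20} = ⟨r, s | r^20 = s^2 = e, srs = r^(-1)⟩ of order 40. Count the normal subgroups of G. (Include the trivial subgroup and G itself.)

9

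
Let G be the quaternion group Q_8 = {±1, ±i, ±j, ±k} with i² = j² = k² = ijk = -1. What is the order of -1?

2

Computing powers of -1: the smallest k with (-1)^k = e is k = 2.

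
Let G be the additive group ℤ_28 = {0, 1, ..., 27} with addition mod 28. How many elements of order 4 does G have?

2

In a cyclic group of order 28, the number of elements of order d (for d | 28) is φ(d).
φ(4) = 2.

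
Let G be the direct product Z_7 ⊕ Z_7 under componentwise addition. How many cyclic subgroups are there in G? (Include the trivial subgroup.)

Each element a generates a cyclic subgroup ⟨a⟩; distinct elements may generate the same one (a cyclic group of order d has φ(d) generators).
Cyclic subgroups by order — order 1: 1; order 7: 8.
Total: 9.

9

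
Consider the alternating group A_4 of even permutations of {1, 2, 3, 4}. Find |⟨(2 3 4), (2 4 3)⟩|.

|⟨(2 3 4)⟩| = 3 and |⟨(2 4 3)⟩| = 3, so |H| is a multiple of lcm(3, 3) = 3 and divides |G| = 12.
Closing under the operation: H = {e, (2 3 4), (2 4 3)}, so |H| = 3.

3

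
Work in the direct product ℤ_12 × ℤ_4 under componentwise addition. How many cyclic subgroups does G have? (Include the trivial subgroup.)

Each element a generates a cyclic subgroup ⟨a⟩; distinct elements may generate the same one (a cyclic group of order d has φ(d) generators).
Cyclic subgroups by order — order 1: 1; order 2: 3; order 3: 1; order 4: 6; order 6: 3; order 12: 6.
Total: 20.

20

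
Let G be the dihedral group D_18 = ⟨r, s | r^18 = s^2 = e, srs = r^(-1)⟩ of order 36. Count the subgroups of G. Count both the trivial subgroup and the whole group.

45

|G| = 36, so by Lagrange every subgroup order divides 36. Divisors: 1, 2, 3, 4, 6, 9, 12, 18, 36.
Subgroups by order — order 1: 1; order 2: 19; order 3: 1; order 4: 9; order 6: 7; order 9: 1; order 12: 3; order 18: 3; order 36: 1.
Total: 1 + 19 + 1 + 9 + 7 + 1 + 3 + 3 + 1 = 45.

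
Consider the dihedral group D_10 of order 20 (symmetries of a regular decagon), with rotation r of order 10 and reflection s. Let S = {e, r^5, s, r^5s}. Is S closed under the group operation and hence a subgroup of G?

Yes

|S| = 4 divides |G| = 20, consistent with Lagrange.
S contains the identity, every element's inverse is in S, and S is closed under ·: it is a subgroup.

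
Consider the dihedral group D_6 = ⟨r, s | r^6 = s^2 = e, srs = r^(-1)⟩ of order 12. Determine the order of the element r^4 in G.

Computing powers of r^4: the smallest k with (r^4)^k = e is k = 3.

3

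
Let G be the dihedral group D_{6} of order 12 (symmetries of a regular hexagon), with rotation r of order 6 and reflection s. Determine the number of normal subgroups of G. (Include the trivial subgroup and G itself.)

7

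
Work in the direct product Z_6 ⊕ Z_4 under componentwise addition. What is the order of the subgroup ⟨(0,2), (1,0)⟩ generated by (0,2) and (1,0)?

|⟨(0,2)⟩| = 2 and |⟨(1,0)⟩| = 6, so |H| is a multiple of lcm(2, 6) = 6 and divides |G| = 24.
Closing under the operation: H = {(0,0), (0,2), (1,0), (1,2), (2,0), (2,2), (3,0), (3,2), (4,0), (4,2), (5,0), (5,2)}, so |H| = 12.

12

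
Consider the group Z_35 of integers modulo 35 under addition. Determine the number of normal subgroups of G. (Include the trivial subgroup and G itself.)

4

G is abelian, so every subgroup is normal.
G has 4 subgroups in total, hence 4 normal subgroups.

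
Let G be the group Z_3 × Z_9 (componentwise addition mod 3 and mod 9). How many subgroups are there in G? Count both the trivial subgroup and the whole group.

|G| = 27, so by Lagrange every subgroup order divides 27. Divisors: 1, 3, 9, 27.
Subgroups by order — order 1: 1; order 3: 4; order 9: 4; order 27: 1.
Total: 1 + 4 + 4 + 1 = 10.

10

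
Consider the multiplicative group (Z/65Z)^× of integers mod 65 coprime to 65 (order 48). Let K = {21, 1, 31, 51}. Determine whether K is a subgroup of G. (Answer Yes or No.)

Yes

|K| = 4 divides |G| = 48, consistent with Lagrange.
K contains the identity, every element's inverse is in K, and K is closed under ·: it is a subgroup.
In fact K = ⟨21⟩.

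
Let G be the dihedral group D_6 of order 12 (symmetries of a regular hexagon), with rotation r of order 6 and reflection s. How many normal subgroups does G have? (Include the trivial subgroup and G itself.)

7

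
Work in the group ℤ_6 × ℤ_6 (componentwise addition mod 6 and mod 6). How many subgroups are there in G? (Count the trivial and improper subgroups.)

30

|G| = 36, so by Lagrange every subgroup order divides 36. Divisors: 1, 2, 3, 4, 6, 9, 12, 18, 36.
Subgroups by order — order 1: 1; order 2: 3; order 3: 4; order 4: 1; order 6: 12; order 9: 1; order 12: 4; order 18: 3; order 36: 1.
Total: 1 + 3 + 4 + 1 + 12 + 1 + 4 + 3 + 1 = 30.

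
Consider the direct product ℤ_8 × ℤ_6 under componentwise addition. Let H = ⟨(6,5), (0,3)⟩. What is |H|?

|⟨(6,5)⟩| = 12 and |⟨(0,3)⟩| = 2, so |H| is a multiple of lcm(12, 2) = 12 and divides |G| = 48.
Closing under the operation: H = {(0,0), (0,1), (0,2), (0,3), (0,4), (0,5), (2,0), (2,1), (2,2), (2,3), (2,4), (2,5), (4,0), (4,1), (4,2), (4,3), (4,4), (4,5), (6,0), (6,1), (6,2), (6,3), (6,4), (6,5)}, so |H| = 24.

24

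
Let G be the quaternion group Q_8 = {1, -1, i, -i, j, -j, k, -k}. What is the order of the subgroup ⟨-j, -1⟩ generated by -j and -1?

|⟨-j⟩| = 4 and |⟨-1⟩| = 2, so |H| is a multiple of lcm(4, 2) = 4 and divides |G| = 8.
Closing under the operation: H = {1, -1, j, -j}, so |H| = 4.

4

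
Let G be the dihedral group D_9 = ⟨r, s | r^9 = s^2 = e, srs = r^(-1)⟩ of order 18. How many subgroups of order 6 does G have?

|G| = 18 and 6 | 18, so subgroups of order 6 are possible by Lagrange.
The subgroups of order 6 are: {e, r^3, r^6, r^2s, r^5s, r^8s}; {e, r^3, r^6, s, r^3s, r^6s}; {e, r^3, r^6, rs, r^4s, r^7s}.
So G has 3 subgroups of order 6.

3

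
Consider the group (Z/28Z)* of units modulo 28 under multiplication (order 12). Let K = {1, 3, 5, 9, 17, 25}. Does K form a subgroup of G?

No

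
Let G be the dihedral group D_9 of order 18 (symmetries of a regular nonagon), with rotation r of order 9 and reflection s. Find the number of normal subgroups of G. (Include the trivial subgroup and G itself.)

G has 16 subgroups. Checking conjugation-invariance by order — order 1: 1/1 normal; order 2: 0/9 normal; order 3: 1/1 normal; order 6: 0/3 normal; order 9: 1/1 normal; order 18: 1/1 normal.
Total normal subgroups: 4.

4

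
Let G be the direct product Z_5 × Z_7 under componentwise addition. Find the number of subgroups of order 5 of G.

1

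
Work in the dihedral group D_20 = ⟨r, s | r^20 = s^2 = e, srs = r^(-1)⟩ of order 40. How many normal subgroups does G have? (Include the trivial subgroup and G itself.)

G has 48 subgroups. Checking conjugation-invariance by order — order 1: 1/1 normal; order 2: 1/21 normal; order 4: 1/11 normal; order 5: 1/1 normal; order 8: 0/5 normal; order 10: 1/5 normal; order 20: 3/3 normal; order 40: 1/1 normal.
Total normal subgroups: 9.

9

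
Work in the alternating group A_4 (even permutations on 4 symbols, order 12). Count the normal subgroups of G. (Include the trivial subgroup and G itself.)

G has 10 subgroups. Checking conjugation-invariance by order — order 1: 1/1 normal; order 2: 0/3 normal; order 3: 0/4 normal; order 4: 1/1 normal; order 12: 1/1 normal.
Total normal subgroups: 3.

3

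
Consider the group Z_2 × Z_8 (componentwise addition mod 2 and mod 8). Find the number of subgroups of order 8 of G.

|G| = 16 and 8 | 16, so subgroups of order 8 are possible by Lagrange.
The subgroups of order 8 are: {(0,0), (0,1), (0,2), (0,3), (0,4), (0,5), (0,6), (0,7)}; {(0,0), (0,2), (0,4), (0,6), (1,0), (1,2), (1,4), (1,6)}; {(0,0), (0,2), (0,4), (0,6), (1,1), (1,3), (1,5), (1,7)}.
So G has 3 subgroups of order 8.

3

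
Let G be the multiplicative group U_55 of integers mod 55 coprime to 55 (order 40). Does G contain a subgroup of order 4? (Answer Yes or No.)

Yes

4 | 40. A subgroup of order 4 is {1, 12, 23, 34}.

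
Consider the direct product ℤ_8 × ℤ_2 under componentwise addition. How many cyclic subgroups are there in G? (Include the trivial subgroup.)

8

A cyclic subgroup of order d is generated by each of its φ(d) elements of order d, so the cyclic subgroups of order d number (#elements of order d)/φ(d).
Cyclic subgroups by order — order 1: 1; order 2: 3; order 4: 2; order 8: 2.
Total: 8.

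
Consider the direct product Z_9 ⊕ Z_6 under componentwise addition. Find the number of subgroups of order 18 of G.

|G| = 54 and 18 | 54, so subgroups of order 18 are possible by Lagrange.
The subgroups of order 18 are: {(0,0), (0,1), (0,2), (0,3), (0,4), (0,5), (3,0), (3,1), (3,2), (3,3), (3,4), (3,5), (6,0), (6,1), (6,2), (6,3), (6,4), (6,5)}; {(0,0), (0,3), (1,0), (1,3), (2,0), (2,3), (3,0), (3,3), (4,0), (4,3), (5,0), (5,3), (6,0), (6,3), (7,0), (7,3), (8,0), (8,3)}; {(0,0), (0,3), (1,1), (1,4), (2,2), (2,5), (3,0), (3,3), (4,1), (4,4), (5,2), (5,5), (6,0), (6,3), (7,1), (7,4), (8,2), (8,5)}; {(0,0), (0,3), (1,2), (1,5), (2,1), (2,4), (3,0), (3,3), (4,2), (4,5), (5,1), (5,4), (6,0), (6,3), (7,2), (7,5), (8,1), (8,4)}.
So G has 4 subgroups of order 18.

4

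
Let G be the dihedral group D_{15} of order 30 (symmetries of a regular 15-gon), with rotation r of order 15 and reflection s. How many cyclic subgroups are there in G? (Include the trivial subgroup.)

Each element a generates a cyclic subgroup ⟨a⟩; distinct elements may generate the same one (a cyclic group of order d has φ(d) generators).
Cyclic subgroups by order — order 1: 1; order 2: 15; order 3: 1; order 5: 1; order 15: 1.
Total: 19.

19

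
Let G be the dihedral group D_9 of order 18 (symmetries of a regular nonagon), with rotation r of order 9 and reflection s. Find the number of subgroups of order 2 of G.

9

|G| = 18 and 2 | 18, so subgroups of order 2 are possible by Lagrange.
The subgroups of order 2 are: {e, r^2s}; {e, r^3s}; {e, r^4s}; {e, r^5s}; … (9 in all).
So G has 9 subgroups of order 2.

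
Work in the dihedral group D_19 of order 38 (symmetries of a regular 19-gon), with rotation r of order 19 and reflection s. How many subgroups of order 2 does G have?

|G| = 38 and 2 | 38, so subgroups of order 2 are possible by Lagrange.
The subgroups of order 2 are: {e, r^10s}; {e, r^11s}; {e, r^12s}; {e, r^13s}; … (19 in all).
So G has 19 subgroups of order 2.

19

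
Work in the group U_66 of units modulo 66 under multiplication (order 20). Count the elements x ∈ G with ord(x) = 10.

12

Enumerating element orders in G gives 12 elements of order 10.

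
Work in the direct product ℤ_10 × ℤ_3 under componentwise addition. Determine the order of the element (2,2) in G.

15

The order of (2,2) in Z_10 × Z_3 is lcm(ord(2) in Z_10, ord(2) in Z_3).
ord(2) = 5 and ord(2) = 3, so |⟨(2,2)⟩| = lcm(5, 3) = 15.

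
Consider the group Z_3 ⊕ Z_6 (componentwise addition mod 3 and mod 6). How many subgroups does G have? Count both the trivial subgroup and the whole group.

12

|G| = 18, so by Lagrange every subgroup order divides 18. Divisors: 1, 2, 3, 6, 9, 18.
Subgroups by order — order 1: 1; order 2: 1; order 3: 4; order 6: 4; order 9: 1; order 18: 1.
Total: 1 + 1 + 4 + 4 + 1 + 1 = 12.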